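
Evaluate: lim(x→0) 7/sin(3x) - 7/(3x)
This is an ∞-∞ indeterminate form.

Combine fractions or rationalize to convert ∞-∞ to 0/0 form:
  lim(x→0) 7/sin(3x) - 7/(3x) = 0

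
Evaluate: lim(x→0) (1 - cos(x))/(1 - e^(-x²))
This is a 0/0 indeterminate form.

Apply L'Hôpital's rule: differentiate numerator and denominator separately.
  f(x) = 1 - cos(x)   ⇒   f'(x) = sin(x)
  g(x) = 1 - e^(-x^2)   ⇒   g'(x) = 2·x·e^(-x^2)
  lim(x→0) f'(x)/g'(x) = lim(x→0) (sin(x))/(2·x·e^(-x^2))
  = 1/2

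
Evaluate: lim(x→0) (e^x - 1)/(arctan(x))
This is a 0/0 indeterminate form.

Apply L'Hôpital's rule: differentiate numerator and denominator separately.
  f(x) = e^(x) - 1   ⇒   f'(x) = e^(x)
  g(x) = atan(x)   ⇒   g'(x) = 1/(x^2 + 1)
  lim(x→0) f'(x)/g'(x) = lim(x→0) (e^(x))/(1/(x^2 + 1))
  = 1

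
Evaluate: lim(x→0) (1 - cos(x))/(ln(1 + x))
This is a 0/0 indeterminate form.

Apply L'Hôpital's rule: differentiate numerator and denominator separately.
  f(x) = 1 - cos(x)   ⇒   f'(x) = sin(x)
  g(x) = ln(x + 1)   ⇒   g'(x) = 1/(x + 1)
  lim(x→0) f'(x)/g'(x) = lim(x→0) (sin(x))/(1/(x + 1))
  = 0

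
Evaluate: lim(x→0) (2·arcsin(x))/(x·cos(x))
This is a 0/0 indeterminate form.

Apply L'Hôpital's rule: differentiate numerator and denominator separately.
  f(x) = 2·asin(x)   ⇒   f'(x) = 2/sqrt(1 - x^2)
  g(x) = x·cos(x)   ⇒   g'(x) = -x·sin(x) + cos(x)
  lim(x→0) f'(x)/g'(x) = lim(x→0) (2/sqrt(1 - x^2))/(-x·sin(x) + cos(x))
  = 2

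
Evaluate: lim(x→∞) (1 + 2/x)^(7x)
This is an exponential indeterminate form.

For exponential indeterminate forms, take the natural log:
  Let L = lim(x→∞) (1 + 2/x)^(7x)
  Then ln(L) = lim(x→∞) [exponent × ln(base)]
  Evaluate using L'Hôpital or standard limits, then exponentiate.
  L = e^(14)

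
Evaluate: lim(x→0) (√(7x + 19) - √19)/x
This is a standard limit.

Factor or rationalize the expression:
  lim(x→0) (√(7x + 19) - √19)/x = 7·sqrt(19)/38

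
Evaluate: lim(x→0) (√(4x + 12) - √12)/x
This is a standard limit.

Factor or rationalize the expression:
  lim(x→0) (√(4x + 12) - √12)/x = sqrt(3)/3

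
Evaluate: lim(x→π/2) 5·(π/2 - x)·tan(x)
This is a 0·∞ indeterminate form.

Rewrite 0·∞ as a quotient (0/0 or ∞/∞ form), then apply L'Hôpital's rule:
  lim(x→π/2) 5·(π/2 - x)·tan(x) = 5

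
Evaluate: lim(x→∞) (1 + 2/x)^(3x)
This is an exponential indeterminate form.

For exponential indeterminate forms, take the natural log:
  Let L = lim(x→∞) (1 + 2/x)^(3x)
  Then ln(L) = lim(x→∞) [exponent × ln(base)]
  Evaluate using L'Hôpital or standard limits, then exponentiate.
  L = e^(6)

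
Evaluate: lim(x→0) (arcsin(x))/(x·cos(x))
This is a 0/0 indeterminate form.

Apply L'Hôpital's rule: differentiate numerator and denominator separately.
  f(x) = asin(x)   ⇒   f'(x) = 1/sqrt(1 - x^2)
  g(x) = x·cos(x)   ⇒   g'(x) = -x·sin(x) + cos(x)
  lim(x→0) f'(x)/g'(x) = lim(x→0) (1/sqrt(1 - x^2))/(-x·sin(x) + cos(x))
  = 1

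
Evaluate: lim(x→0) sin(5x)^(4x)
This is an exponential indeterminate form.

For exponential indeterminate forms, take the natural log:
  Let L = lim(x→0) sin(5x)^(4x)
  Then ln(L) = lim(x→0) [exponent × ln(base)]
  Evaluate using L'Hôpital or standard limits, then exponentiate.
  L = 1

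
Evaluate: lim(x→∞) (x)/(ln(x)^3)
This is an ∞/∞ indeterminate form.

Apply L'Hôpital's rule: differentiate numerator and denominator separately.
  f(x) = x   ⇒   f'(x) = 1
  g(x) = ln(x)^3   ⇒   g'(x) = 3·ln(x)^2/x
  lim(x→∞) f'(x)/g'(x) = lim(x→∞) (1)/(3·ln(x)^2/x)
  = ∞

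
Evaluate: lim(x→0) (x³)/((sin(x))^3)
This is a 0/0 indeterminate form.

Apply L'Hôpital's rule: differentiate numerator and denominator separately.
  f(x) = x^3   ⇒   f'(x) = 3·x^2
  g(x) = sin(x)^3   ⇒   g'(x) = 3·sin(x)^2·cos(x)
  lim(x→0) f'(x)/g'(x) = lim(x→0) (3·x^2)/(3·sin(x)^2·cos(x))
  = 1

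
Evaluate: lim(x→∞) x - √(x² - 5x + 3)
This is an ∞-∞ indeterminate form.

Combine fractions or rationalize to convert ∞-∞ to 0/0 form:
  lim(x→∞) x - √(x² - 5x + 3) = 5/2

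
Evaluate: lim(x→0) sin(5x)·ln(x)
This is a 0·∞ indeterminate form.

Rewrite 0·∞ as a quotient (0/0 or ∞/∞ form), then apply L'Hôpital's rule:
  lim(x→0) sin(5x)·ln(x) = 0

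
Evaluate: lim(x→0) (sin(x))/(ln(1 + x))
This is a 0/0 indeterminate form.

Apply L'Hôpital's rule: differentiate numerator and denominator separately.
  f(x) = sin(x)   ⇒   f'(x) = cos(x)
  g(x) = ln(x + 1)   ⇒   g'(x) = 1/(x + 1)
  lim(x→0) f'(x)/g'(x) = lim(x→0) (cos(x))/(1/(x + 1))
  = 1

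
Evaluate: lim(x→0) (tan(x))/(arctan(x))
This is a 0/0 indeterminate form.

Apply L'Hôpital's rule: differentiate numerator and denominator separately.
  f(x) = tan(x)   ⇒   f'(x) = tan(x)^2 + 1
  g(x) = atan(x)   ⇒   g'(x) = 1/(x^2 + 1)
  lim(x→0) f'(x)/g'(x) = lim(x→0) (tan(x)^2 + 1)/(1/(x^2 + 1))
  = 1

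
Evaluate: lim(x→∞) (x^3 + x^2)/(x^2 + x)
This is an ∞/∞ indeterminate form.

Apply L'Hôpital's rule: differentiate numerator and denominator separately.
  f(x) = x^3 + x^2   ⇒   f'(x) = 3·x^2 + 2·x
  g(x) = x^2 + x   ⇒   g'(x) = 2·x + 1
  lim(x→∞) f'(x)/g'(x) = lim(x→∞) (3·x^2 + 2·x)/(2·x + 1)
  = ∞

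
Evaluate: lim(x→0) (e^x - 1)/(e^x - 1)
This is a 0/0 indeterminate form.

Apply L'Hôpital's rule: differentiate numerator and denominator separately.
  f(x) = e^(x) - 1   ⇒   f'(x) = e^(x)
  g(x) = e^(x) - 1   ⇒   g'(x) = e^(x)
  lim(x→0) f'(x)/g'(x) = lim(x→0) (e^(x))/(e^(x))
  = 1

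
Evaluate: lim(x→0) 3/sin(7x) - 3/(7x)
This is an ∞-∞ indeterminate form.

Combine fractions or rationalize to convert ∞-∞ to 0/0 form:
  lim(x→0) 3/sin(7x) - 3/(7x) = 0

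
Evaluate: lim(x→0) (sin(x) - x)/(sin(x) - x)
This is a 0/0 indeterminate form.

Apply L'Hôpital's rule: differentiate numerator and denominator separately.
  f(x) = -x + sin(x)   ⇒   f'(x) = cos(x) - 1
  g(x) = -x + sin(x)   ⇒   g'(x) = cos(x) - 1
  lim(x→0) f'(x)/g'(x) = lim(x→0) (cos(x) - 1)/(cos(x) - 1)
  = 1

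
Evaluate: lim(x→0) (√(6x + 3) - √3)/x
This is a standard limit.

Factor or rationalize the expression:
  lim(x→0) (√(6x + 3) - √3)/x = sqrt(3)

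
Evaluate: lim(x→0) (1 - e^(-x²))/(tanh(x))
This is a 0/0 indeterminate form.

Apply L'Hôpital's rule: differentiate numerator and denominator separately.
  f(x) = 1 - e^(-x^2)   ⇒   f'(x) = 2·x·e^(-x^2)
  g(x) = tanh(x)   ⇒   g'(x) = 1 - tanh(x)^2
  lim(x→0) f'(x)/g'(x) = lim(x→0) (2·x·e^(-x^2))/(1 - tanh(x)^2)
  = 0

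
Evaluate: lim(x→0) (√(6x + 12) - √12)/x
This is a standard limit.

Factor or rationalize the expression:
  lim(x→0) (√(6x + 12) - √12)/x = sqrt(3)/2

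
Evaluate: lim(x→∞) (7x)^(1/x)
This is an exponential indeterminate form.

For exponential indeterminate forms, take the natural log:
  Let L = lim(x→∞) (7x)^(1/x)
  Then ln(L) = lim(x→∞) [exponent × ln(base)]
  Evaluate using L'Hôpital or standard limits, then exponentiate.
  L = 1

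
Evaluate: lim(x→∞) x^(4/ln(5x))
This is an exponential indeterminate form.

For exponential indeterminate forms, take the natural log:
  Let L = lim(x→∞) x^(4/ln(5x))
  Then ln(L) = lim(x→∞) [exponent × ln(base)]
  Evaluate using L'Hôpital or standard limits, then exponentiate.
  L = e^(4)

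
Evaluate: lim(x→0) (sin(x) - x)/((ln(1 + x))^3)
This is a 0/0 indeterminate form.

Apply L'Hôpital's rule: differentiate numerator and denominator separately.
  f(x) = -x + sin(x)   ⇒   f'(x) = cos(x) - 1
  g(x) = ln(x + 1)^3   ⇒   g'(x) = 3·ln(x + 1)^2/(x + 1)
  lim(x→0) f'(x)/g'(x) = lim(x→0) (cos(x) - 1)/(3·ln(x + 1)^2/(x + 1))
  = -1/6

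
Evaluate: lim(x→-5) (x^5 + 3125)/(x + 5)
This is a standard limit.

Factor or rationalize the expression:
  lim(x→-5) (x^5 + 3125)/(x + 5) = 3125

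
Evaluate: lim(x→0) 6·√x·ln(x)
This is a 0·∞ indeterminate form.

Rewrite 0·∞ as a quotient (0/0 or ∞/∞ form), then apply L'Hôpital's rule:
  lim(x→0) 6·√x·ln(x) = 0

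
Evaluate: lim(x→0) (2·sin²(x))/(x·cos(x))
This is a 0/0 indeterminate form.

Apply L'Hôpital's rule: differentiate numerator and denominator separately.
  f(x) = 2·sin(x)^2   ⇒   f'(x) = 4·sin(x)·cos(x)
  g(x) = x·cos(x)   ⇒   g'(x) = -x·sin(x) + cos(x)
  lim(x→0) f'(x)/g'(x) = lim(x→0) (4·sin(x)·cos(x))/(-x·sin(x) + cos(x))
  = 0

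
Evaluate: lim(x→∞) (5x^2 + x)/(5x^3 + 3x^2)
This is an ∞/∞ indeterminate form.

Apply L'Hôpital's rule: differentiate numerator and denominator separately.
  f(x) = 5·x^2 + x   ⇒   f'(x) = 10·x + 1
  g(x) = 5·x^3 + 3·x^2   ⇒   g'(x) = 15·x^2 + 6·x
  lim(x→∞) f'(x)/g'(x) = lim(x→∞) (10·x + 1)/(15·x^2 + 6·x)
  = 0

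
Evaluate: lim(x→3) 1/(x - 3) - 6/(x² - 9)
This is an ∞-∞ indeterminate form.

Combine fractions or rationalize to convert ∞-∞ to 0/0 form:
  lim(x→3) 1/(x - 3) - 6/(x² - 9) = 1/6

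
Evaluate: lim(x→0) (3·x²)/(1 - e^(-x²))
This is a 0/0 indeterminate form.

Apply L'Hôpital's rule: differentiate numerator and denominator separately.
  f(x) = 3·x^2   ⇒   f'(x) = 6·x
  g(x) = 1 - e^(-x^2)   ⇒   g'(x) = 2·x·e^(-x^2)
  lim(x→0) f'(x)/g'(x) = lim(x→0) (6·x)/(2·x·e^(-x^2))
  = 3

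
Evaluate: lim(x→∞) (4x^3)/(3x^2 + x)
This is an ∞/∞ indeterminate form.

Apply L'Hôpital's rule: differentiate numerator and denominator separately.
  f(x) = 4·x^3   ⇒   f'(x) = 12·x^2
  g(x) = 3·x^2 + x   ⇒   g'(x) = 6·x + 1
  lim(x→∞) f'(x)/g'(x) = lim(x→∞) (12·x^2)/(6·x + 1)
  = ∞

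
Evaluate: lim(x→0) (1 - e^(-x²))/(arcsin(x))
This is a 0/0 indeterminate form.

Apply L'Hôpital's rule: differentiate numerator and denominator separately.
  f(x) = 1 - e^(-x^2)   ⇒   f'(x) = 2·x·e^(-x^2)
  g(x) = asin(x)   ⇒   g'(x) = 1/sqrt(1 - x^2)
  lim(x→0) f'(x)/g'(x) = lim(x→0) (2·x·e^(-x^2))/(1/sqrt(1 - x^2))
  = 0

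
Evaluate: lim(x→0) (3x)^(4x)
This is an exponential indeterminate form.

For exponential indeterminate forms, take the natural log:
  Let L = lim(x→0) (3x)^(4x)
  Then ln(L) = lim(x→0) [exponent × ln(base)]
  Evaluate using L'Hôpital or standard limits, then exponentiate.
  L = 1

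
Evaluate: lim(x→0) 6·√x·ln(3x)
This is a 0·∞ indeterminate form.

Rewrite 0·∞ as a quotient (0/0 or ∞/∞ form), then apply L'Hôpital's rule:
  lim(x→0) 6·√x·ln(3x) = 0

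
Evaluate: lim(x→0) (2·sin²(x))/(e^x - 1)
This is a 0/0 indeterminate form.

Apply L'Hôpital's rule: differentiate numerator and denominator separately.
  f(x) = 2·sin(x)^2   ⇒   f'(x) = 4·sin(x)·cos(x)
  g(x) = e^(x) - 1   ⇒   g'(x) = e^(x)
  lim(x→0) f'(x)/g'(x) = lim(x→0) (4·sin(x)·cos(x))/(e^(x))
  = 0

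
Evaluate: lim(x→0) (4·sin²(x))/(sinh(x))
This is a 0/0 indeterminate form.

Apply L'Hôpital's rule: differentiate numerator and denominator separately.
  f(x) = 4·sin(x)^2   ⇒   f'(x) = 8·sin(x)·cos(x)
  g(x) = sinh(x)   ⇒   g'(x) = cosh(x)
  lim(x→0) f'(x)/g'(x) = lim(x→0) (8·sin(x)·cos(x))/(cosh(x))
  = 0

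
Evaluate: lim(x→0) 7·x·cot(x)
This is a 0·∞ indeterminate form.

Rewrite 0·∞ as a quotient (0/0 or ∞/∞ form), then apply L'Hôpital's rule:
  lim(x→0) 7·x·cot(x) = 7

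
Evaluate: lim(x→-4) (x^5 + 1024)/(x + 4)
This is a standard limit.

Factor or rationalize the expression:
  lim(x→-4) (x^5 + 1024)/(x + 4) = 1280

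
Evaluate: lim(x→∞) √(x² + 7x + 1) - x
This is an ∞-∞ indeterminate form.

Combine fractions or rationalize to convert ∞-∞ to 0/0 form:
  lim(x→∞) √(x² + 7x + 1) - x = 7/2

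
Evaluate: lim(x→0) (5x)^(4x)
This is an exponential indeterminate form.

For exponential indeterminate forms, take the natural log:
  Let L = lim(x→0) (5x)^(4x)
  Then ln(L) = lim(x→0) [exponent × ln(base)]
  Evaluate using L'Hôpital or standard limits, then exponentiate.
  L = 1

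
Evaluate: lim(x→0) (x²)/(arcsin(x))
This is a 0/0 indeterminate form.

Apply L'Hôpital's rule: differentiate numerator and denominator separately.
  f(x) = x^2   ⇒   f'(x) = 2·x
  g(x) = asin(x)   ⇒   g'(x) = 1/sqrt(1 - x^2)
  lim(x→0) f'(x)/g'(x) = lim(x→0) (2·x)/(1/sqrt(1 - x^2))
  = 0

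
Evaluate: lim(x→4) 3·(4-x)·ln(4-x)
This is a 0·∞ indeterminate form.

Rewrite 0·∞ as a quotient (0/0 or ∞/∞ form), then apply L'Hôpital's rule:
  lim(x→4) 3·(4-x)·ln(4-x) = 0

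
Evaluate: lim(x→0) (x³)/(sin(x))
This is a 0/0 indeterminate form.

Apply L'Hôpital's rule: differentiate numerator and denominator separately.
  f(x) = x^3   ⇒   f'(x) = 3·x^2
  g(x) = sin(x)   ⇒   g'(x) = cos(x)
  lim(x→0) f'(x)/g'(x) = lim(x→0) (3·x^2)/(cos(x))
  = 0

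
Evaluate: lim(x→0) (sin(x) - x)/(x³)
This is a 0/0 indeterminate form.

Apply L'Hôpital's rule: differentiate numerator and denominator separately.
  f(x) = -x + sin(x)   ⇒   f'(x) = cos(x) - 1
  g(x) = x^3   ⇒   g'(x) = 3·x^2
  lim(x→0) f'(x)/g'(x) = lim(x→0) (cos(x) - 1)/(3·x^2)
  = -1/6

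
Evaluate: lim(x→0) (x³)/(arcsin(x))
This is a 0/0 indeterminate form.

Apply L'Hôpital's rule: differentiate numerator and denominator separately.
  f(x) = x^3   ⇒   f'(x) = 3·x^2
  g(x) = asin(x)   ⇒   g'(x) = 1/sqrt(1 - x^2)
  lim(x→0) f'(x)/g'(x) = lim(x→0) (3·x^2)/(1/sqrt(1 - x^2))
  = 0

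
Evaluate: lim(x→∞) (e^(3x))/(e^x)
This is an ∞/∞ indeterminate form.

Apply L'Hôpital's rule: differentiate numerator and denominator separately.
  f(x) = e^(3·x)   ⇒   f'(x) = 3·e^(3·x)
  g(x) = e^(x)   ⇒   g'(x) = e^(x)
  lim(x→∞) f'(x)/g'(x) = lim(x→∞) (3·e^(3·x))/(e^(x))
  = ∞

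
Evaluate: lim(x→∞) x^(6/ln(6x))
This is an exponential indeterminate form.

For exponential indeterminate forms, take the natural log:
  Let L = lim(x→∞) x^(6/ln(6x))
  Then ln(L) = lim(x→∞) [exponent × ln(base)]
  Evaluate using L'Hôpital or standard limits, then exponentiate.
  L = e^(6)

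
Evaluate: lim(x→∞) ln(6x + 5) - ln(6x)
This is an ∞-∞ indeterminate form.

Combine fractions or rationalize to convert ∞-∞ to 0/0 form:
  lim(x→∞) ln(6x + 5) - ln(6x) = 0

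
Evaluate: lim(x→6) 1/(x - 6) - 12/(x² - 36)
This is an ∞-∞ indeterminate form.

Combine fractions or rationalize to convert ∞-∞ to 0/0 form:
  lim(x→6) 1/(x - 6) - 12/(x² - 36) = 1/12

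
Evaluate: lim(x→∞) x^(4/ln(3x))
This is an exponential indeterminate form.

For exponential indeterminate forms, take the natural log:
  Let L = lim(x→∞) x^(4/ln(3x))
  Then ln(L) = lim(x→∞) [exponent × ln(base)]
  Evaluate using L'Hôpital or standard limits, then exponentiate.
  L = e^(4)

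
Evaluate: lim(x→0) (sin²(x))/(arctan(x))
This is a 0/0 indeterminate form.

Apply L'Hôpital's rule: differentiate numerator and denominator separately.
  f(x) = sin(x)^2   ⇒   f'(x) = 2·sin(x)·cos(x)
  g(x) = atan(x)   ⇒   g'(x) = 1/(x^2 + 1)
  lim(x→0) f'(x)/g'(x) = lim(x→0) (2·sin(x)·cos(x))/(1/(x^2 + 1))
  = 0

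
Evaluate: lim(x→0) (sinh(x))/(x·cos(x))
This is a 0/0 indeterminate form.

Apply L'Hôpital's rule: differentiate numerator and denominator separately.
  f(x) = sinh(x)   ⇒   f'(x) = cosh(x)
  g(x) = x·cos(x)   ⇒   g'(x) = -x·sin(x) + cos(x)
  lim(x→0) f'(x)/g'(x) = lim(x→0) (cosh(x))/(-x·sin(x) + cos(x))
  = 1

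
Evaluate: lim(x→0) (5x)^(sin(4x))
This is an exponential indeterminate form.

For exponential indeterminate forms, take the natural log:
  Let L = lim(x→0) (5x)^(sin(4x))
  Then ln(L) = lim(x→0) [exponent × ln(base)]
  Evaluate using L'Hôpital or standard limits, then exponentiate.
  L = 1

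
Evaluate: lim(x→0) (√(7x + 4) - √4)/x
This is a standard limit.

Factor or rationalize the expression:
  lim(x→0) (√(7x + 4) - √4)/x = 7/4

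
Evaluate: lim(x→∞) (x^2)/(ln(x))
This is an ∞/∞ indeterminate form.

Apply L'Hôpital's rule: differentiate numerator and denominator separately.
  f(x) = x^2   ⇒   f'(x) = 2·x
  g(x) = ln(x)   ⇒   g'(x) = 1/x
  lim(x→∞) f'(x)/g'(x) = lim(x→∞) (2·x)/(1/x)
  = ∞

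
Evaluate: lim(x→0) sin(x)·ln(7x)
This is a 0·∞ indeterminate form.

Rewrite 0·∞ as a quotient (0/0 or ∞/∞ form), then apply L'Hôpital's rule:
  lim(x→0) sin(x)·ln(7x) = 0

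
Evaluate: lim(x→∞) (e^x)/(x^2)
This is an ∞/∞ indeterminate form.

Apply L'Hôpital's rule: differentiate numerator and denominator separately.
  f(x) = e^(x)   ⇒   f'(x) = e^(x)
  g(x) = x^2   ⇒   g'(x) = 2·x
  lim(x→∞) f'(x)/g'(x) = lim(x→∞) (e^(x))/(2·x)
  = ∞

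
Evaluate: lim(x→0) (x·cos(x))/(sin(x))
This is a 0/0 indeterminate form.

Apply L'Hôpital's rule: differentiate numerator and denominator separately.
  f(x) = x·cos(x)   ⇒   f'(x) = -x·sin(x) + cos(x)
  g(x) = sin(x)   ⇒   g'(x) = cos(x)
  lim(x→0) f'(x)/g'(x) = lim(x→0) (-x·sin(x) + cos(x))/(cos(x))
  = 1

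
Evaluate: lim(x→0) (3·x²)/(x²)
This is a 0/0 indeterminate form.

Apply L'Hôpital's rule: differentiate numerator and denominator separately.
  f(x) = 3·x^2   ⇒   f'(x) = 6·x
  g(x) = x^2   ⇒   g'(x) = 2·x
  lim(x→0) f'(x)/g'(x) = lim(x→0) (6·x)/(2·x)
  = 3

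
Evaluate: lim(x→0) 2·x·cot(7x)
This is a 0·∞ indeterminate form.

Rewrite 0·∞ as a quotient (0/0 or ∞/∞ form), then apply L'Hôpital's rule:
  lim(x→0) 2·x·cot(7x) = 2/7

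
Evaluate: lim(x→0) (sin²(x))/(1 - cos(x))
This is a 0/0 indeterminate form.

Apply L'Hôpital's rule: differentiate numerator and denominator separately.
  f(x) = sin(x)^2   ⇒   f'(x) = 2·sin(x)·cos(x)
  g(x) = 1 - cos(x)   ⇒   g'(x) = sin(x)
  lim(x→0) f'(x)/g'(x) = lim(x→0) (2·sin(x)·cos(x))/(sin(x))
  = 2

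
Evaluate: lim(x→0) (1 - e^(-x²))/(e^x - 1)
This is a 0/0 indeterminate form.

Apply L'Hôpital's rule: differentiate numerator and denominator separately.
  f(x) = 1 - e^(-x^2)   ⇒   f'(x) = 2·x·e^(-x^2)
  g(x) = e^(x) - 1   ⇒   g'(x) = e^(x)
  lim(x→0) f'(x)/g'(x) = lim(x→0) (2·x·e^(-x^2))/(e^(x))
  = 0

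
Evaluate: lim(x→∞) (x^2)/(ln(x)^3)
This is an ∞/∞ indeterminate form.

Apply L'Hôpital's rule: differentiate numerator and denominator separately.
  f(x) = x^2   ⇒   f'(x) = 2·x
  g(x) = ln(x)^3   ⇒   g'(x) = 3·ln(x)^2/x
  lim(x→∞) f'(x)/g'(x) = lim(x→∞) (2·x)/(3·ln(x)^2/x)
  = ∞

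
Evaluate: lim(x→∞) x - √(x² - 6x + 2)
This is an ∞-∞ indeterminate form.

Combine fractions or rationalize to convert ∞-∞ to 0/0 form:
  lim(x→∞) x - √(x² - 6x + 2) = 3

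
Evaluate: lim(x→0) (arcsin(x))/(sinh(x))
This is a 0/0 indeterminate form.

Apply L'Hôpital's rule: differentiate numerator and denominator separately.
  f(x) = asin(x)   ⇒   f'(x) = 1/sqrt(1 - x^2)
  g(x) = sinh(x)   ⇒   g'(x) = cosh(x)
  lim(x→0) f'(x)/g'(x) = lim(x→0) (1/sqrt(1 - x^2))/(cosh(x))
  = 1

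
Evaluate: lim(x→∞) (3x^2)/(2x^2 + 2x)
This is an ∞/∞ indeterminate form.

Apply L'Hôpital's rule: differentiate numerator and denominator separately.
  f(x) = 3·x^2   ⇒   f'(x) = 6·x
  g(x) = 2·x^2 + 2·x   ⇒   g'(x) = 4·x + 2
  lim(x→∞) f'(x)/g'(x) = lim(x→∞) (6·x)/(4·x + 2)
  = 3/2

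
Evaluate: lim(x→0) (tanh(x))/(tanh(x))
This is a 0/0 indeterminate form.

Apply L'Hôpital's rule: differentiate numerator and denominator separately.
  f(x) = tanh(x)   ⇒   f'(x) = 1 - tanh(x)^2
  g(x) = tanh(x)   ⇒   g'(x) = 1 - tanh(x)^2
  lim(x→0) f'(x)/g'(x) = lim(x→0) (1 - tanh(x)^2)/(1 - tanh(x)^2)
  = 1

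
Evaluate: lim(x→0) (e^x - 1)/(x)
This is a 0/0 indeterminate form.

Apply L'Hôpital's rule: differentiate numerator and denominator separately.
  f(x) = e^(x) - 1   ⇒   f'(x) = e^(x)
  g(x) = x   ⇒   g'(x) = 1
  lim(x→0) f'(x)/g'(x) = lim(x→0) (e^(x))/(1)
  = 1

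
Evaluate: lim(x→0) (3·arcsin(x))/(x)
This is a 0/0 indeterminate form.

Apply L'Hôpital's rule: differentiate numerator and denominator separately.
  f(x) = 3·asin(x)   ⇒   f'(x) = 3/sqrt(1 - x^2)
  g(x) = x   ⇒   g'(x) = 1
  lim(x→0) f'(x)/g'(x) = lim(x→0) (3/sqrt(1 - x^2))/(1)
  = 3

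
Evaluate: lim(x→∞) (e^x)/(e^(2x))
This is an ∞/∞ indeterminate form.

Apply L'Hôpital's rule: differentiate numerator and denominator separately.
  f(x) = e^(x)   ⇒   f'(x) = e^(x)
  g(x) = e^(2·x)   ⇒   g'(x) = 2·e^(2·x)
  lim(x→∞) f'(x)/g'(x) = lim(x→∞) (e^(x))/(2·e^(2·x))
  = 0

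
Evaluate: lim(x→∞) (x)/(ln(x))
This is an ∞/∞ indeterminate form.

Apply L'Hôpital's rule: differentiate numerator and denominator separately.
  f(x) = x   ⇒   f'(x) = 1
  g(x) = ln(x)   ⇒   g'(x) = 1/x
  lim(x→∞) f'(x)/g'(x) = lim(x→∞) (1)/(1/x)
  = ∞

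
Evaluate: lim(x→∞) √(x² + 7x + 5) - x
This is an ∞-∞ indeterminate form.

Combine fractions or rationalize to convert ∞-∞ to 0/0 form:
  lim(x→∞) √(x² + 7x + 5) - x = 7/2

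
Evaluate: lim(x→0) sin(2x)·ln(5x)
This is a 0·∞ indeterminate form.

Rewrite 0·∞ as a quotient (0/0 or ∞/∞ form), then apply L'Hôpital's rule:
  lim(x→0) sin(2x)·ln(5x) = 0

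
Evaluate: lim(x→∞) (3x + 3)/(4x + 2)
This is an ∞/∞ indeterminate form.

Apply L'Hôpital's rule: differentiate numerator and denominator separately.
  f(x) = 3·x + 3   ⇒   f'(x) = 3
  g(x) = 4·x + 2   ⇒   g'(x) = 4
  lim(x→∞) f'(x)/g'(x) = lim(x→∞) (3)/(4)
  = 3/4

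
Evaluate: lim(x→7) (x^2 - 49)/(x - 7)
This is a standard limit.

Factor or rationalize the expression:
  lim(x→7) (x^2 - 49)/(x - 7) = 14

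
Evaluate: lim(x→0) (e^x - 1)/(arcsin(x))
This is a 0/0 indeterminate form.

Apply L'Hôpital's rule: differentiate numerator and denominator separately.
  f(x) = e^(x) - 1   ⇒   f'(x) = e^(x)
  g(x) = asin(x)   ⇒   g'(x) = 1/sqrt(1 - x^2)
  lim(x→0) f'(x)/g'(x) = lim(x→0) (e^(x))/(1/sqrt(1 - x^2))
  = 1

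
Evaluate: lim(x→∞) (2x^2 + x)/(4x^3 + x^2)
This is an ∞/∞ indeterminate form.

Apply L'Hôpital's rule: differentiate numerator and denominator separately.
  f(x) = 2·x^2 + x   ⇒   f'(x) = 4·x + 1
  g(x) = 4·x^3 + x^2   ⇒   g'(x) = 12·x^2 + 2·x
  lim(x→∞) f'(x)/g'(x) = lim(x→∞) (4·x + 1)/(12·x^2 + 2·x)
  = 0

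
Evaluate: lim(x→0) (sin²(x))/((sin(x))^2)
This is a 0/0 indeterminate form.

Apply L'Hôpital's rule: differentiate numerator and denominator separately.
  f(x) = sin(x)^2   ⇒   f'(x) = 2·sin(x)·cos(x)
  g(x) = sin(x)^2   ⇒   g'(x) = 2·sin(x)·cos(x)
  lim(x→0) f'(x)/g'(x) = lim(x→0) (2·sin(x)·cos(x))/(2·sin(x)·cos(x))
  = 1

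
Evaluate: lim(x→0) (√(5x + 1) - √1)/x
This is a standard limit.

Factor or rationalize the expression:
  lim(x→0) (√(5x + 1) - √1)/x = 5/2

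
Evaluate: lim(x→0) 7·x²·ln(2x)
This is a 0·∞ indeterminate form.

Rewrite 0·∞ as a quotient (0/0 or ∞/∞ form), then apply L'Hôpital's rule:
  lim(x→0) 7·x²·ln(2x) = 0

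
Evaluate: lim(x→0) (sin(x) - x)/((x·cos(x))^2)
This is a 0/0 indeterminate form.

Apply L'Hôpital's rule: differentiate numerator and denominator separately.
  f(x) = -x + sin(x)   ⇒   f'(x) = cos(x) - 1
  g(x) = x^2·cos(x)^2   ⇒   g'(x) = -2·x^2·sin(x)·cos(x) + 2·x·cos(x)^2
  lim(x→0) f'(x)/g'(x) = lim(x→0) (cos(x) - 1)/(-2·x^2·sin(x)·cos(x) + 2·x·cos(x)^2)
  = 0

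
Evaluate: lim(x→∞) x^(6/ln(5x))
This is an exponential indeterminate form.

For exponential indeterminate forms, take the natural log:
  Let L = lim(x→∞) x^(6/ln(5x))
  Then ln(L) = lim(x→∞) [exponent × ln(base)]
  Evaluate using L'Hôpital or standard limits, then exponentiate.
  L = e^(6)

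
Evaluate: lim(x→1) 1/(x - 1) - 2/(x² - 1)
This is an ∞-∞ indeterminate form.

Combine fractions or rationalize to convert ∞-∞ to 0/0 form:
  lim(x→1) 1/(x - 1) - 2/(x² - 1) = 1/2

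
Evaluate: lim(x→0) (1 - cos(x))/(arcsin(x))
This is a 0/0 indeterminate form.

Apply L'Hôpital's rule: differentiate numerator and denominator separately.
  f(x) = 1 - cos(x)   ⇒   f'(x) = sin(x)
  g(x) = asin(x)   ⇒   g'(x) = 1/sqrt(1 - x^2)
  lim(x→0) f'(x)/g'(x) = lim(x→0) (sin(x))/(1/sqrt(1 - x^2))
  = 0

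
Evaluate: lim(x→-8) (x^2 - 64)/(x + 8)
This is a standard limit.

Factor or rationalize the expression:
  lim(x→-8) (x^2 - 64)/(x + 8) = -16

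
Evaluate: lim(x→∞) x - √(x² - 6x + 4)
This is an ∞-∞ indeterminate form.

Combine fractions or rationalize to convert ∞-∞ to 0/0 form:
  lim(x→∞) x - √(x² - 6x + 4) = 3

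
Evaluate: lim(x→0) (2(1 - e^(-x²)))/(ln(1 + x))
This is a 0/0 indeterminate form.

Apply L'Hôpital's rule: differentiate numerator and denominator separately.
  f(x) = 2 - 2·e^(-x^2)   ⇒   f'(x) = 4·x·e^(-x^2)
  g(x) = ln(x + 1)   ⇒   g'(x) = 1/(x + 1)
  lim(x→0) f'(x)/g'(x) = lim(x→0) (4·x·e^(-x^2))/(1/(x + 1))
  = 0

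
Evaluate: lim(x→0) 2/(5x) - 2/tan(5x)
This is an ∞-∞ indeterminate form.

Combine fractions or rationalize to convert ∞-∞ to 0/0 form:
  lim(x→0) 2/(5x) - 2/tan(5x) = 0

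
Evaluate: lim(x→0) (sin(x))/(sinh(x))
This is a 0/0 indeterminate form.

Apply L'Hôpital's rule: differentiate numerator and denominator separately.
  f(x) = sin(x)   ⇒   f'(x) = cos(x)
  g(x) = sinh(x)   ⇒   g'(x) = cosh(x)
  lim(x→0) f'(x)/g'(x) = lim(x→0) (cos(x))/(cosh(x))
  = 1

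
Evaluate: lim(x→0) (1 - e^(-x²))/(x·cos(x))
This is a 0/0 indeterminate form.

Apply L'Hôpital's rule: differentiate numerator and denominator separately.
  f(x) = 1 - e^(-x^2)   ⇒   f'(x) = 2·x·e^(-x^2)
  g(x) = x·cos(x)   ⇒   g'(x) = -x·sin(x) + cos(x)
  lim(x→0) f'(x)/g'(x) = lim(x→0) (2·x·e^(-x^2))/(-x·sin(x) + cos(x))
  = 0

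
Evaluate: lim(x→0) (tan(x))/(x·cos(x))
This is a 0/0 indeterminate form.

Apply L'Hôpital's rule: differentiate numerator and denominator separately.
  f(x) = tan(x)   ⇒   f'(x) = tan(x)^2 + 1
  g(x) = x·cos(x)   ⇒   g'(x) = -x·sin(x) + cos(x)
  lim(x→0) f'(x)/g'(x) = lim(x→0) (tan(x)^2 + 1)/(-x·sin(x) + cos(x))
  = 1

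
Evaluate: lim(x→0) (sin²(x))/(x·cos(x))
This is a 0/0 indeterminate form.

Apply L'Hôpital's rule: differentiate numerator and denominator separately.
  f(x) = sin(x)^2   ⇒   f'(x) = 2·sin(x)·cos(x)
  g(x) = x·cos(x)   ⇒   g'(x) = -x·sin(x) + cos(x)
  lim(x→0) f'(x)/g'(x) = lim(x→0) (2·sin(x)·cos(x))/(-x·sin(x) + cos(x))
  = 0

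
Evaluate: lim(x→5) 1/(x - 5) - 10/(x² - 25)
This is an ∞-∞ indeterminate form.

Combine fractions or rationalize to convert ∞-∞ to 0/0 form:
  lim(x→5) 1/(x - 5) - 10/(x² - 25) = 1/10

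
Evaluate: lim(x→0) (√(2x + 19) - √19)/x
This is a standard limit.

Factor or rationalize the expression:
  lim(x→0) (√(2x + 19) - √19)/x = sqrt(19)/19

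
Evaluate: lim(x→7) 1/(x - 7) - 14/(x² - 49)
This is an ∞-∞ indeterminate form.

Combine fractions or rationalize to convert ∞-∞ to 0/0 form:
  lim(x→7) 1/(x - 7) - 14/(x² - 49) = 1/14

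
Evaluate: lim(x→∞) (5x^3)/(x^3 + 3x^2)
This is an ∞/∞ indeterminate form.

Apply L'Hôpital's rule: differentiate numerator and denominator separately.
  f(x) = 5·x^3   ⇒   f'(x) = 15·x^2
  g(x) = x^3 + 3·x^2   ⇒   g'(x) = 3·x^2 + 6·x
  lim(x→∞) f'(x)/g'(x) = lim(x→∞) (15·x^2)/(3·x^2 + 6·x)
  = 5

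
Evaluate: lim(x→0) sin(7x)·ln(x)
This is a 0·∞ indeterminate form.

Rewrite 0·∞ as a quotient (0/0 or ∞/∞ form), then apply L'Hôpital's rule:
  lim(x→0) sin(7x)·ln(x) = 0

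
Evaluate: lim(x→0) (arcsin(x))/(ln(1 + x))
This is a 0/0 indeterminate form.

Apply L'Hôpital's rule: differentiate numerator and denominator separately.
  f(x) = asin(x)   ⇒   f'(x) = 1/sqrt(1 - x^2)
  g(x) = ln(x + 1)   ⇒   g'(x) = 1/(x + 1)
  lim(x→0) f'(x)/g'(x) = lim(x→0) (1/sqrt(1 - x^2))/(1/(x + 1))
  = 1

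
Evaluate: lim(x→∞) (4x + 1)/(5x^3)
This is an ∞/∞ indeterminate form.

Apply L'Hôpital's rule: differentiate numerator and denominator separately.
  f(x) = 4·x + 1   ⇒   f'(x) = 4
  g(x) = 5·x^3   ⇒   g'(x) = 15·x^2
  lim(x→∞) f'(x)/g'(x) = lim(x→∞) (4)/(15·x^2)
  = 0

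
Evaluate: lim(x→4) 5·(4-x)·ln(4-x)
This is a 0·∞ indeterminate form.

Rewrite 0·∞ as a quotient (0/0 or ∞/∞ form), then apply L'Hôpital's rule:
  lim(x→4) 5·(4-x)·ln(4-x) = 0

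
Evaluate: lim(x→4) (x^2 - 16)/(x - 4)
This is a standard limit.

Factor or rationalize the expression:
  lim(x→4) (x^2 - 16)/(x - 4) = 8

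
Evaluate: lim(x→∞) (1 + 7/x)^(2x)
This is an exponential indeterminate form.

For exponential indeterminate forms, take the natural log:
  Let L = lim(x→∞) (1 + 7/x)^(2x)
  Then ln(L) = lim(x→∞) [exponent × ln(base)]
  Evaluate using L'Hôpital or standard limits, then exponentiate.
  L = e^(14)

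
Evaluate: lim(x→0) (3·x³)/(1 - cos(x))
This is a 0/0 indeterminate form.

Apply L'Hôpital's rule: differentiate numerator and denominator separately.
  f(x) = 3·x^3   ⇒   f'(x) = 9·x^2
  g(x) = 1 - cos(x)   ⇒   g'(x) = sin(x)
  lim(x→0) f'(x)/g'(x) = lim(x→0) (9·x^2)/(sin(x))
  = 0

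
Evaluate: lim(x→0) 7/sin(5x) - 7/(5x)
This is an ∞-∞ indeterminate form.

Combine fractions or rationalize to convert ∞-∞ to 0/0 form:
  lim(x→0) 7/sin(5x) - 7/(5x) = 0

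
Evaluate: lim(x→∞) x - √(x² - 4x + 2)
This is an ∞-∞ indeterminate form.

Combine fractions or rationalize to convert ∞-∞ to 0/0 form:
  lim(x→∞) x - √(x² - 4x + 2) = 2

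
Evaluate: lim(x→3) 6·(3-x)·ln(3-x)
This is a 0·∞ indeterminate form.

Rewrite 0·∞ as a quotient (0/0 or ∞/∞ form), then apply L'Hôpital's rule:
  lim(x→3) 6·(3-x)·ln(3-x) = 0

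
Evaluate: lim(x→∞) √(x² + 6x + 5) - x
This is an ∞-∞ indeterminate form.

Combine fractions or rationalize to convert ∞-∞ to 0/0 form:
  lim(x→∞) √(x² + 6x + 5) - x = 3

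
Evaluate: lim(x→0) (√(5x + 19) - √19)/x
This is a standard limit.

Factor or rationalize the expression:
  lim(x→0) (√(5x + 19) - √19)/x = 5·sqrt(19)/38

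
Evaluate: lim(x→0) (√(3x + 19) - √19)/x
This is a standard limit.

Factor or rationalize the expression:
  lim(x→0) (√(3x + 19) - √19)/x = 3·sqrt(19)/38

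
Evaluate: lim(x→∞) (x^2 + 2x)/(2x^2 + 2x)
This is an ∞/∞ indeterminate form.

Apply L'Hôpital's rule: differentiate numerator and denominator separately.
  f(x) = x^2 + 2·x   ⇒   f'(x) = 2·x + 2
  g(x) = 2·x^2 + 2·x   ⇒   g'(x) = 4·x + 2
  lim(x→∞) f'(x)/g'(x) = lim(x→∞) (2·x + 2)/(4·x + 2)
  = 1/2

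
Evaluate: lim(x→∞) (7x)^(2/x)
This is an exponential indeterminate form.

For exponential indeterminate forms, take the natural log:
  Let L = lim(x→∞) (7x)^(2/x)
  Then ln(L) = lim(x→∞) [exponent × ln(base)]
  Evaluate using L'Hôpital or standard limits, then exponentiate.
  L = 1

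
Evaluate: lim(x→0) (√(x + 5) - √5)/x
This is a standard limit.

Factor or rationalize the expression:
  lim(x→0) (√(x + 5) - √5)/x = sqrt(5)/10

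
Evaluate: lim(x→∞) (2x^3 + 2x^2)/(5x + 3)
This is an ∞/∞ indeterminate form.

Apply L'Hôpital's rule: differentiate numerator and denominator separately.
  f(x) = 2·x^3 + 2·x^2   ⇒   f'(x) = 6·x^2 + 4·x
  g(x) = 5·x + 3   ⇒   g'(x) = 5
  lim(x→∞) f'(x)/g'(x) = lim(x→∞) (6·x^2 + 4·x)/(5)
  = ∞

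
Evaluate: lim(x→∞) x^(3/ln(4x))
This is an exponential indeterminate form.

For exponential indeterminate forms, take the natural log:
  Let L = lim(x→∞) x^(3/ln(4x))
  Then ln(L) = lim(x→∞) [exponent × ln(base)]
  Evaluate using L'Hôpital or standard limits, then exponentiate.
  L = e^(3)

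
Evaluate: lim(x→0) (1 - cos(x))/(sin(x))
This is a 0/0 indeterminate form.

Apply L'Hôpital's rule: differentiate numerator and denominator separately.
  f(x) = 1 - cos(x)   ⇒   f'(x) = sin(x)
  g(x) = sin(x)   ⇒   g'(x) = cos(x)
  lim(x→0) f'(x)/g'(x) = lim(x→0) (sin(x))/(cos(x))
  = 0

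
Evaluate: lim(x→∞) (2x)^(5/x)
This is an exponential indeterminate form.

For exponential indeterminate forms, take the natural log:
  Let L = lim(x→∞) (2x)^(5/x)
  Then ln(L) = lim(x→∞) [exponent × ln(base)]
  Evaluate using L'Hôpital or standard limits, then exponentiate.
  L = 1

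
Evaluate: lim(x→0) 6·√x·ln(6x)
This is a 0·∞ indeterminate form.

Rewrite 0·∞ as a quotient (0/0 or ∞/∞ form), then apply L'Hôpital's rule:
  lim(x→0) 6·√x·ln(6x) = 0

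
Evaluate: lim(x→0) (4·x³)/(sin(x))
This is a 0/0 indeterminate form.

Apply L'Hôpital's rule: differentiate numerator and denominator separately.
  f(x) = 4·x^3   ⇒   f'(x) = 12·x^2
  g(x) = sin(x)   ⇒   g'(x) = cos(x)
  lim(x→0) f'(x)/g'(x) = lim(x→0) (12·x^2)/(cos(x))
  = 0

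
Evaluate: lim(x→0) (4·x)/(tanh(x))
This is a 0/0 indeterminate form.

Apply L'Hôpital's rule: differentiate numerator and denominator separately.
  f(x) = 4·x   ⇒   f'(x) = 4
  g(x) = tanh(x)   ⇒   g'(x) = 1 - tanh(x)^2
  lim(x→0) f'(x)/g'(x) = lim(x→0) (4)/(1 - tanh(x)^2)
  = 4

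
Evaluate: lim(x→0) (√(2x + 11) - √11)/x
This is a standard limit.

Factor or rationalize the expression:
  lim(x→0) (√(2x + 11) - √11)/x = sqrt(11)/11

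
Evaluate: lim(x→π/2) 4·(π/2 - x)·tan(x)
This is a 0·∞ indeterminate form.

Rewrite 0·∞ as a quotient (0/0 or ∞/∞ form), then apply L'Hôpital's rule:
  lim(x→π/2) 4·(π/2 - x)·tan(x) = 4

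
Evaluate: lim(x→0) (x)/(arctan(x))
This is a 0/0 indeterminate form.

Apply L'Hôpital's rule: differentiate numerator and denominator separately.
  f(x) = x   ⇒   f'(x) = 1
  g(x) = atan(x)   ⇒   g'(x) = 1/(x^2 + 1)
  lim(x→0) f'(x)/g'(x) = lim(x→0) (1)/(1/(x^2 + 1))
  = 1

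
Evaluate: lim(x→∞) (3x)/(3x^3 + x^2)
This is an ∞/∞ indeterminate form.

Apply L'Hôpital's rule: differentiate numerator and denominator separately.
  f(x) = 3·x   ⇒   f'(x) = 3
  g(x) = 3·x^3 + x^2   ⇒   g'(x) = 9·x^2 + 2·x
  lim(x→∞) f'(x)/g'(x) = lim(x→∞) (3)/(9·x^2 + 2·x)
  = 0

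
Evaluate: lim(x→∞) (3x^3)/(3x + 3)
This is an ∞/∞ indeterminate form.

Apply L'Hôpital's rule: differentiate numerator and denominator separately.
  f(x) = 3·x^3   ⇒   f'(x) = 9·x^2
  g(x) = 3·x + 3   ⇒   g'(x) = 3
  lim(x→∞) f'(x)/g'(x) = lim(x→∞) (9·x^2)/(3)
  = ∞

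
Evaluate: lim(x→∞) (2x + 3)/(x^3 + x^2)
This is an ∞/∞ indeterminate form.

Apply L'Hôpital's rule: differentiate numerator and denominator separately.
  f(x) = 2·x + 3   ⇒   f'(x) = 2
  g(x) = x^3 + x^2   ⇒   g'(x) = 3·x^2 + 2·x
  lim(x→∞) f'(x)/g'(x) = lim(x→∞) (2)/(3·x^2 + 2·x)
  = 0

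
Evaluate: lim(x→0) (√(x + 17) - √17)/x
This is a standard limit.

Factor or rationalize the expression:
  lim(x→0) (√(x + 17) - √17)/x = sqrt(17)/34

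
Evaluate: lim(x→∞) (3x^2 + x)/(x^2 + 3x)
This is an ∞/∞ indeterminate form.

Apply L'Hôpital's rule: differentiate numerator and denominator separately.
  f(x) = 3·x^2 + x   ⇒   f'(x) = 6·x + 1
  g(x) = x^2 + 3·x   ⇒   g'(x) = 2·x + 3
  lim(x→∞) f'(x)/g'(x) = lim(x→∞) (6·x + 1)/(2·x + 3)
  = 3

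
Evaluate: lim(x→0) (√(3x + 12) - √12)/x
This is a standard limit.

Factor or rationalize the expression:
  lim(x→0) (√(3x + 12) - √12)/x = sqrt(3)/4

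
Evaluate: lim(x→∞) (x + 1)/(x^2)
This is an ∞/∞ indeterminate form.

Apply L'Hôpital's rule: differentiate numerator and denominator separately.
  f(x) = x + 1   ⇒   f'(x) = 1
  g(x) = x^2   ⇒   g'(x) = 2·x
  lim(x→∞) f'(x)/g'(x) = lim(x→∞) (1)/(2·x)
  = 0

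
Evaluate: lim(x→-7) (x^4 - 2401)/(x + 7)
This is a standard limit.

Factor or rationalize the expression:
  lim(x→-7) (x^4 - 2401)/(x + 7) = -1372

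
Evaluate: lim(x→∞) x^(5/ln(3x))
This is an exponential indeterminate form.

For exponential indeterminate forms, take the natural log:
  Let L = lim(x→∞) x^(5/ln(3x))
  Then ln(L) = lim(x→∞) [exponent × ln(base)]
  Evaluate using L'Hôpital or standard limits, then exponentiate.
  L = e^(5)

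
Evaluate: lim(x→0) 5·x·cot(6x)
This is a 0·∞ indeterminate form.

Rewrite 0·∞ as a quotient (0/0 or ∞/∞ form), then apply L'Hôpital's rule:
  lim(x→0) 5·x·cot(6x) = 5/6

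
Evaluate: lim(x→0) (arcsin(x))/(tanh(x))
This is a 0/0 indeterminate form.

Apply L'Hôpital's rule: differentiate numerator and denominator separately.
  f(x) = asin(x)   ⇒   f'(x) = 1/sqrt(1 - x^2)
  g(x) = tanh(x)   ⇒   g'(x) = 1 - tanh(x)^2
  lim(x→0) f'(x)/g'(x) = lim(x→0) (1/sqrt(1 - x^2))/(1 - tanh(x)^2)
  = 1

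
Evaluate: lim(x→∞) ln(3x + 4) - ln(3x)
This is an ∞-∞ indeterminate form.

Combine fractions or rationalize to convert ∞-∞ to 0/0 form:
  lim(x→∞) ln(3x + 4) - ln(3x) = 0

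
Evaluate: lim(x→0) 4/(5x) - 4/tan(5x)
This is an ∞-∞ indeterminate form.

Combine fractions or rationalize to convert ∞-∞ to 0/0 form:
  lim(x→0) 4/(5x) - 4/tan(5x) = 0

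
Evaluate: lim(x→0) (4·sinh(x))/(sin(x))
This is a 0/0 indeterminate form.

Apply L'Hôpital's rule: differentiate numerator and denominator separately.
  f(x) = 4·sinh(x)   ⇒   f'(x) = 4·cosh(x)
  g(x) = sin(x)   ⇒   g'(x) = cos(x)
  lim(x→0) f'(x)/g'(x) = lim(x→0) (4·cosh(x))/(cos(x))
  = 4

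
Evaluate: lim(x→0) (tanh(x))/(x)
This is a 0/0 indeterminate form.

Apply L'Hôpital's rule: differentiate numerator and denominator separately.
  f(x) = tanh(x)   ⇒   f'(x) = 1 - tanh(x)^2
  g(x) = x   ⇒   g'(x) = 1
  lim(x→0) f'(x)/g'(x) = lim(x→0) (1 - tanh(x)^2)/(1)
  = 1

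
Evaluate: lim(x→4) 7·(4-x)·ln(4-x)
This is a 0·∞ indeterminate form.

Rewrite 0·∞ as a quotient (0/0 or ∞/∞ form), then apply L'Hôpital's rule:
  lim(x→4) 7·(4-x)·ln(4-x) = 0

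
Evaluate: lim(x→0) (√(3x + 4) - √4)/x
This is a standard limit.

Factor or rationalize the expression:
  lim(x→0) (√(3x + 4) - √4)/x = 3/4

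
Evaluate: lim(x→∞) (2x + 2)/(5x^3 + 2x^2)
This is an ∞/∞ indeterminate form.

Apply L'Hôpital's rule: differentiate numerator and denominator separately.
  f(x) = 2·x + 2   ⇒   f'(x) = 2
  g(x) = 5·x^3 + 2·x^2   ⇒   g'(x) = 15·x^2 + 4·x
  lim(x→∞) f'(x)/g'(x) = lim(x→∞) (2)/(15·x^2 + 4·x)
  = 0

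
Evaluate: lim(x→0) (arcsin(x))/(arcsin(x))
This is a 0/0 indeterminate form.

Apply L'Hôpital's rule: differentiate numerator and denominator separately.
  f(x) = asin(x)   ⇒   f'(x) = 1/sqrt(1 - x^2)
  g(x) = asin(x)   ⇒   g'(x) = 1/sqrt(1 - x^2)
  lim(x→0) f'(x)/g'(x) = lim(x→0) (1/sqrt(1 - x^2))/(1/sqrt(1 - x^2))
  = 1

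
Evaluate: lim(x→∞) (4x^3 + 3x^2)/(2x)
This is an ∞/∞ indeterminate form.

Apply L'Hôpital's rule: differentiate numerator and denominator separately.
  f(x) = 4·x^3 + 3·x^2   ⇒   f'(x) = 12·x^2 + 6·x
  g(x) = 2·x   ⇒   g'(x) = 2
  lim(x→∞) f'(x)/g'(x) = lim(x→∞) (12·x^2 + 6·x)/(2)
  = ∞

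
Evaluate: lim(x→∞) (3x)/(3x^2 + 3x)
This is an ∞/∞ indeterminate form.

Apply L'Hôpital's rule: differentiate numerator and denominator separately.
  f(x) = 3·x   ⇒   f'(x) = 3
  g(x) = 3·x^2 + 3·x   ⇒   g'(x) = 6·x + 3
  lim(x→∞) f'(x)/g'(x) = lim(x→∞) (3)/(6·x + 3)
  = 0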